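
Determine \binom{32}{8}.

10518300

C(32,8) = (32·31·30·29·28·27·26·25) / 8! = 424097856000 / 40320 = 10518300.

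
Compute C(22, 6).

C(22,6) = (22·21·20·19·18·17) / 6! = 53721360 / 720 = 74613.

74613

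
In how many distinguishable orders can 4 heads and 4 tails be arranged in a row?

70

Choose positions for the heads: C(8,4) = 70.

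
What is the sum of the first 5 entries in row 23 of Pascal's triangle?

1 + 23 + 253 + 1771 + 8855 = 10903.

10903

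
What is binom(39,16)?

37711260990

C(39,16) = (39·38·37·36·35·34·33·32·31·30·29·28·27·26·25·24) / 16! = 789024790105300869120000 / 20922789888000 = 37711260990.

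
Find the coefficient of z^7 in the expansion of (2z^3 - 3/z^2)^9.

326592

General term: C(9,j)·(2z^3)^j·(-3/z^2)^(9-j), with z-exponent 3j − 2(9−j) = 5j − 18.
Set 5j − 18 = 7: j = 5.
C(9,5) = 126; 2^5 = 32; (-3)^4 = 81.
Coefficient = 126 · 32 · 81 = 326592.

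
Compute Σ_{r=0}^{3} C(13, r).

378

1 + 13 + 78 + 286 = 378.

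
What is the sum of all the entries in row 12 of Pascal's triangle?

4096

Setting x = 1 in (1+x)^12 gives Σ C(12,k) = 2^12 = 4096.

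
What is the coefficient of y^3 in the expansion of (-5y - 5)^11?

The general term is C(11,j)·(-5y)^j·(-5)^(11-j); the y^3 term has j = 3.
C(11,3) = 165.
Coefficient = C(11,3) · (-5)^3 · (-5)^8 = 165 · (-125) · 390625 = -8056640625.

-8056640625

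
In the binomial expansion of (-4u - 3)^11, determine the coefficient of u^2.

-17321040

The general term is C(11,j)·(-4u)^j·(-3)^(11-j); the u^2 term has j = 2.
C(11,2) = 55.
Coefficient = C(11,2) · (-4)^2 · (-3)^9 = 55 · 16 · (-19683) = -17321040.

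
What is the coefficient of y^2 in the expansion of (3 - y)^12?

3897234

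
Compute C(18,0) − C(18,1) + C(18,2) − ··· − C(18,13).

The partial alternating sum Σ_{k=0}^{13} (−1)^k C(18,k) = (−1)^13 C(17,13) = -2380.

-2380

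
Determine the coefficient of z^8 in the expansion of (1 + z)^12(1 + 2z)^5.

Coefficient of z^8 = Σ_{j} C(12,j)·1^j·C(5,8-j)·2^(8-j) for j from 3 to 8.
= 7040 + 39600 + 63360 + 36960 + 7920 + 495 = 155375.

155375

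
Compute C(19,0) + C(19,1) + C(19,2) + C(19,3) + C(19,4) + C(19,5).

16664

1 + 19 + 171 + 969 + 3876 + 11628 = 16664.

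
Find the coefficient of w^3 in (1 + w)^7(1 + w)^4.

(1 + w)^7(1 + w)^4 = (1 + w)^11, so the coefficient of w^3 is C(11,3)·1^3 = 165·1 = 165.

165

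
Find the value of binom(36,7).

8347680

C(36,7) = (36·35·34·33·32·31·30) / 7! = 42072307200 / 5040 = 8347680.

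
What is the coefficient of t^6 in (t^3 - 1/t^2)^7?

General term: C(7,j)·(t^3)^j·(-1/t^2)^(7-j), with t-exponent 3j − 2(7−j) = 5j − 14.
Set 5j − 14 = 6: j = 4.
C(7,4) = 35; 1^4 = 1; (-1)^3 = -1.
Coefficient = 35 · 1 · (-1) = -35.

-35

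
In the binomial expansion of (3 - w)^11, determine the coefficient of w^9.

-495

The general term is C(11,j)·(3)^j·(-w)^(11-j); the w^9 term has j = 2.
C(11,2) = 55.
Coefficient = C(11,2) · 3^2 · (-1)^9 = 55 · 9 · (-1) = -495.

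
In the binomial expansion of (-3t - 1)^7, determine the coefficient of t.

-21

The general term is C(7,j)·(-3t)^j·(-1)^(7-j); the t^1 term has j = 1.
C(7,1) = 7.
Coefficient = C(7,1) · (-3)^1 = 7 · (-3) = -21.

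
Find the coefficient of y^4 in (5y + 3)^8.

3543750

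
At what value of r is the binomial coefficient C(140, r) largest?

C(140,r) is maximized at r = 140/2 = 70.

70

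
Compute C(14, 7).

3432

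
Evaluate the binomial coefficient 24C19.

C(24,19) = C(24,5) by symmetry.
C(24,5) = (24·23·22·21·20) / 5! = 5100480 / 120 = 42504.

42504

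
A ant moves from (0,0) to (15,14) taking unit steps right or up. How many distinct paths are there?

77558760

Each path is a sequence of 29 steps with 15 rights: C(29,15) = 77558760.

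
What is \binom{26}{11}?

7726160

C(26,11) = (26·25·24·23·22·21·20·19·18·17·16) / 11! = 308403583488000 / 39916800 = 7726160.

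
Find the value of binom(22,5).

C(22,5) = (22·21·20·19·18) / 5! = 3160080 / 120 = 26334.

26334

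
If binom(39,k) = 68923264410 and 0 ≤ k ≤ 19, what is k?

19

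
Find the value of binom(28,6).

376740

C(28,6) = (28·27·26·25·24·23) / 6! = 271252800 / 720 = 376740.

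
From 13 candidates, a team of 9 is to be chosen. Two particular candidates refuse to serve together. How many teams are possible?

385

All 9-subsets: C(13,9) = 715. Those containing both fixed elements: C(11,7) = 330.
715 − 330 = 385.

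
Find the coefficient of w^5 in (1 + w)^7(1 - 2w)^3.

Coefficient of w^5 = Σ_{j} C(7,j)·1^j·C(3,5-j)·(-2)^(5-j) for j from 2 to 5.
= (-168) + 420 + (-210) + 21 = 63.

63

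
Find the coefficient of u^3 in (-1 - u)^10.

120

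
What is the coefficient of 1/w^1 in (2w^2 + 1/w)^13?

General term: C(13,j)·(2w^2)^j·(1/w)^(13-j), with w-exponent 2j − 1(13−j) = 3j − 13.
Set 3j − 13 = -1: j = 4.
C(13,4) = 715; 2^4 = 16; 1^9 = 1.
Coefficient = 715 · 16 · 1 = 11440.

11440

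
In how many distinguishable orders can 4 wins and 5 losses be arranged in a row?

126

Choose positions for the wins: C(9,4) = 126.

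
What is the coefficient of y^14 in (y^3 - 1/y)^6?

General term: C(6,j)·(y^3)^j·(-1/y)^(6-j), with y-exponent 3j − 1(6−j) = 4j − 6.
Set 4j − 6 = 14: j = 5.
C(6,5) = 6; 1^5 = 1; (-1)^1 = -1.
Coefficient = 6 · 1 · (-1) = -6.

-6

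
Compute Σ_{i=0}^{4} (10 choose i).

386

1 + 10 + 45 + 120 + 210 = 386.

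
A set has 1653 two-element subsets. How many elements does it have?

58

n(n−1)/2 = 1653 ⇒ n(n−1) = 3306. Since 58·57 = 3306, n = 58.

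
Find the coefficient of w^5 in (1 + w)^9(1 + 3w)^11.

559080

Coefficient of w^5 = Σ_{j} C(9,j)·1^j·C(11,5-j)·3^(5-j) for j from 0 to 5.
= 112266 + 240570 + 160380 + 41580 + 4158 + 126 = 559080.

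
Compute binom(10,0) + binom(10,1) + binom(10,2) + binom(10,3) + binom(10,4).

1 + 10 + 45 + 120 + 210 = 386.

386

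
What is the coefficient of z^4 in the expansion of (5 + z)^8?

The general term is C(8,j)·(5)^j·(z)^(8-j); the z^4 term has j = 4.
C(8,4) = 70.
Coefficient = C(8,4) · 5^4 = 70 · 625 = 43750.

43750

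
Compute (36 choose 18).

C(36,18) = (36·35·34·33·32·31·30·29·28·27·26·25·24·23·22·21·20·19) / 18! = 58102407620643984998400000 / 6402373705728000 = 9075135300.

9075135300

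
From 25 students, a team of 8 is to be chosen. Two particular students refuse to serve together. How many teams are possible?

980628

All 8-subsets: C(25,8) = 1081575. Those containing both fixed elements: C(23,6) = 100947.
1081575 − 100947 = 980628.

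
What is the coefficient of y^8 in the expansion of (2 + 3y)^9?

118098

The general term is C(9,j)·(2)^j·(3y)^(9-j); the y^8 term has j = 1.
C(9,1) = 9.
Coefficient = C(9,1) · 2^1 · 3^8 = 9 · 2 · 6561 = 118098.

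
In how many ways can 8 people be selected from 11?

This is C(11,8) = 165.

165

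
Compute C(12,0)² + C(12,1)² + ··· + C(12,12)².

2704156

By Vandermonde's identity, Σ C(12,i)² = C(24,12) = 2704156.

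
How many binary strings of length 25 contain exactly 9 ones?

Choose the 9 positions: C(25,9) = 2042975.

2042975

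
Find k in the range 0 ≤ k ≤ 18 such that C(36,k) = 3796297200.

C(36,k) increases on 0 ≤ k ≤ 18. C(36,13) = 2310789600 and C(36,14) = 3796297200, so k = 14.

14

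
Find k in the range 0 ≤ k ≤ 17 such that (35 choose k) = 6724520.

C(35,k) increases on 0 ≤ k ≤ 17. C(35,6) = 1623160 and C(35,7) = 6724520, so k = 7.

7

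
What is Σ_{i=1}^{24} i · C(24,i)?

201326592

Differentiating (1+x)^24 and setting x=1: Σ i·C(24,i) = 24·2^23 = 201326592.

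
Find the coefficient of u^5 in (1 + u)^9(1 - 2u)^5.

34

Coefficient of u^5 = Σ_{j} C(9,j)·1^j·C(5,5-j)·(-2)^(5-j) for j from 0 to 5.
= (-32) + 720 + (-2880) + 3360 + (-1260) + 126 = 34.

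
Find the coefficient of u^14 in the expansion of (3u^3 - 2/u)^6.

-2916

General term: C(6,j)·(3u^3)^j·(-2/u)^(6-j), with u-exponent 3j − 1(6−j) = 4j − 6.
Set 4j − 6 = 14: j = 5.
C(6,5) = 6; 3^5 = 243; (-2)^1 = -2.
Coefficient = 6 · 243 · (-2) = -2916.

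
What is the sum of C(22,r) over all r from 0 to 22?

Setting x = 1 in (1+x)^22 gives Σ C(22,r) = 2^22 = 4194304.

4194304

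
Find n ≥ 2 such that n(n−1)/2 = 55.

11

n(n−1)/2 = 55 ⇒ n(n−1) = 110. Since 11·10 = 110, n = 11.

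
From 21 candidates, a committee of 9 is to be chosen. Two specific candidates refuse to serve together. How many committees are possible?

243542

All 9-subsets: C(21,9) = 293930. Those containing both fixed elements: C(19,7) = 50388.
293930 − 50388 = 243542.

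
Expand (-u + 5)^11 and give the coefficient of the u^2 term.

107421875

The general term is C(11,j)·(-u)^j·(5)^(11-j); the u^2 term has j = 2.
C(11,2) = 55.
Coefficient = C(11,2) · 5^9 = 55 · 1953125 = 107421875.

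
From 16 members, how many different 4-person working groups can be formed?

This is C(16,4) = 1820.

1820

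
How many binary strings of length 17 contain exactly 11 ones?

Choose the 11 positions: C(17,11) = 12376.

12376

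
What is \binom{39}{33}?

C(39,33) = C(39,6) by symmetry.
C(39,6) = (39·38·37·36·35·34) / 6! = 2349088560 / 720 = 3262623.

3262623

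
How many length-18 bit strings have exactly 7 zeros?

31824

Choose the 7 positions: C(18,7) = 31824.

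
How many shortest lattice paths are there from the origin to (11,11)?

705432

Each path is a sequence of 22 steps with 11 rights: C(22,11) = 705432.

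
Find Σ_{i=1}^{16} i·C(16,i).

524288

Differentiating (1+x)^16 and setting x=1: Σ i·C(16,i) = 16·2^15 = 524288.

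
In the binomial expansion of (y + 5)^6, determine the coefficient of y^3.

The general term is C(6,j)·(y)^j·(5)^(6-j); the y^3 term has j = 3.
C(6,3) = 20.
Coefficient = C(6,3) · 5^3 = 20 · 125 = 2500.

2500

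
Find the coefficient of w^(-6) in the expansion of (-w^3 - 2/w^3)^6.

General term: C(6,j)·(-w^3)^j·(-2/w^3)^(6-j), with w-exponent 3j − 3(6−j) = 6j − 18.
Set 6j − 18 = -6: j = 2.
C(6,2) = 15; (-1)^2 = 1; (-2)^4 = 16.
Coefficient = 15 · 1 · 16 = 240.

240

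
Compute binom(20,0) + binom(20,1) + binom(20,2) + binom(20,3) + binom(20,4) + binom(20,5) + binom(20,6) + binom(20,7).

137980

1 + 20 + 190 + 1140 + 4845 + 15504 + 38760 + 77520 = 137980.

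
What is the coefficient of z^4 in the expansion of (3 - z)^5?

15

The general term is C(5,j)·(3)^j·(-z)^(5-j); the z^4 term has j = 1.
C(5,1) = 5.
Coefficient = C(5,1) · 3^1 = 5 · 3 = 15.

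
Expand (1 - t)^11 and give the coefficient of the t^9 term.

The general term is C(11,j)·(1)^j·(-t)^(11-j); the t^9 term has j = 2.
C(11,2) = 55.
Coefficient = C(11,2) · (-1)^9 = 55 · (-1) = -55.

-55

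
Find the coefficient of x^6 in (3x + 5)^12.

10524937500

The general term is C(12,j)·(3x)^j·(5)^(12-j); the x^6 term has j = 6.
C(12,6) = 924.
Coefficient = C(12,6) · 3^6 · 5^6 = 924 · 729 · 15625 = 10524937500.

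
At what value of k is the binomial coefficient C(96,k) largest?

C(96,k) is maximized at k = 96/2 = 48.

48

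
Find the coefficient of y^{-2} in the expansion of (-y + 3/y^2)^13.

General term: C(13,j)·(-y)^j·(3/y^2)^(13-j), with y-exponent 1j − 2(13−j) = 3j − 26.
Set 3j − 26 = -2: j = 8.
C(13,8) = 1287; (-1)^8 = 1; 3^5 = 243.
Coefficient = 1287 · 1 · 243 = 312741.

312741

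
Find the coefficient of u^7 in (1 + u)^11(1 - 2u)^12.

-7590

Coefficient of u^7 = Σ_{j} C(11,j)·1^j·C(12,7-j)·(-2)^(7-j) for j from 0 to 7.
= (-101376) + 650496 + (-1393920) + 1306800 + (-580800) + 121968 + (-11088) + 330 = -7590.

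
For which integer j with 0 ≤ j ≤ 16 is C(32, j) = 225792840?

C(32,j) increases on 0 ≤ j ≤ 16. C(32,11) = 129024480 and C(32,12) = 225792840, so j = 12.

12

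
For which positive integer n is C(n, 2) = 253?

n(n−1)/2 = 253 ⇒ n(n−1) = 506. Since 23·22 = 506, n = 23.

23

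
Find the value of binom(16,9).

11440

C(16,9) = C(16,7) by symmetry.
C(16,7) = (16·15·14·13·12·11·10) / 7! = 57657600 / 5040 = 11440.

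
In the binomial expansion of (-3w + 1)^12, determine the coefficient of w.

-36

The general term is C(12,j)·(-3w)^j·(1)^(12-j); the w^1 term has j = 1.
C(12,1) = 12.
Coefficient = C(12,1) · (-3)^1 = 12 · (-3) = -36.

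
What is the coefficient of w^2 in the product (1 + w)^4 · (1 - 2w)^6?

18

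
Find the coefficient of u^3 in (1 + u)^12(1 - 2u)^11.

88

Coefficient of u^3 = Σ_{j} C(12,j)·1^j·C(11,3-j)·(-2)^(3-j) for j from 0 to 3.
= (-1320) + 2640 + (-1452) + 220 = 88.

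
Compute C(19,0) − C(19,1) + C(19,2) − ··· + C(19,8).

The partial alternating sum Σ_{k=0}^{8} (−1)^k C(19,k) = (−1)^8 C(18,8) = 43758.

43758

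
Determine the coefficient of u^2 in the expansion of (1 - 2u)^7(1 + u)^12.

-18

Coefficient of u^2 = Σ_{j} C(7,j)·(-2)^j·C(12,2-j)·1^(2-j) for j from 0 to 2.
= 66 + (-168) + 84 = -18.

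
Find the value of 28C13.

37442160

C(28,13) = (28·27·26·25·24·23·22·21·20·19·18·17·16) / 13! = 233153109116928000 / 6227020800 = 37442160.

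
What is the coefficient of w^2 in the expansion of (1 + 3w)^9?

324

The general term is C(9,j)·(1)^j·(3w)^(9-j); the w^2 term has j = 7.
C(9,7) = 36.
Coefficient = C(9,7) · 3^2 = 36 · 9 = 324.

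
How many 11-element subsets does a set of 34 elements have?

C(34,11) = (34·33·32·31·30·29·28·27·26·25·24) / 11! = 11420107066368000 / 39916800 = 286097760.

286097760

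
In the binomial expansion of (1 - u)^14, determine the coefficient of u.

-14

The general term is C(14,j)·(1)^j·(-u)^(14-j); the u^1 term has j = 13.
C(14,13) = 14.
Coefficient = C(14,13) · (-1)^1 = 14 · (-1) = -14.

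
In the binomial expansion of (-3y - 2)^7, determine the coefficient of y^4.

-22680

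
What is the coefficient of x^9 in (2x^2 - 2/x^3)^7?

-896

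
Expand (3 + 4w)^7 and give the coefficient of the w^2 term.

81648

The general term is C(7,j)·(3)^j·(4w)^(7-j); the w^2 term has j = 5.
C(7,5) = 21.
Coefficient = C(7,5) · 3^5 · 4^2 = 21 · 243 · 16 = 81648.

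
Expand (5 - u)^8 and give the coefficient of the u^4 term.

The general term is C(8,j)·(5)^j·(-u)^(8-j); the u^4 term has j = 4.
C(8,4) = 70.
Coefficient = C(8,4) · 5^4 = 70 · 625 = 43750.

43750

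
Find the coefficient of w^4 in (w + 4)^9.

129024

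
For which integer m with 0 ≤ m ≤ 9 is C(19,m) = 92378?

C(19,m) increases on 0 ≤ m ≤ 9. C(19,8) = 75582 and C(19,9) = 92378, so m = 9.

9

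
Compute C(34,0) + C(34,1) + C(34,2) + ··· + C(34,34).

17179869184

Setting x = 1 in (1+x)^34 gives Σ C(34,r) = 2^34 = 17179869184.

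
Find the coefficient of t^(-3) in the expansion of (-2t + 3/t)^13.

-270208224

General term: C(13,j)·(-2t)^j·(3/t)^(13-j), with t-exponent 1j − 1(13−j) = 2j − 13.
Set 2j − 13 = -3: j = 5.
C(13,5) = 1287; (-2)^5 = -32; 3^8 = 6561.
Coefficient = 1287 · (-32) · 6561 = -270208224.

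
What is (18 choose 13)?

C(18,13) = C(18,5) by symmetry.
C(18,5) = (18·17·16·15·14) / 5! = 1028160 / 120 = 8568.

8568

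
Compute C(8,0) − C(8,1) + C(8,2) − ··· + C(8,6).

7

The partial alternating sum Σ_{k=0}^{6} (−1)^k C(8,k) = (−1)^6 C(7,6) = 7.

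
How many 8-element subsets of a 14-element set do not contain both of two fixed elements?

All 8-subsets: C(14,8) = 3003. Those containing both fixed elements: C(12,6) = 924.
3003 − 924 = 2079.

2079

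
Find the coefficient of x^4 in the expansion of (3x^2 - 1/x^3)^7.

5103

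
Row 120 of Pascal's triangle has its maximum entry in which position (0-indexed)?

60

C(120,r) is maximized at r = 120/2 = 60.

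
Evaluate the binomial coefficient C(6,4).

15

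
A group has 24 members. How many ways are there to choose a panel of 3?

This is C(24,3) = 2024.

2024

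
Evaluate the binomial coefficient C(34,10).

C(34,10) = (34·33·32·31·30·29·28·27·26·25) / 10! = 475837794432000 / 3628800 = 131128140.

131128140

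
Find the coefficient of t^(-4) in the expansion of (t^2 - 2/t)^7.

448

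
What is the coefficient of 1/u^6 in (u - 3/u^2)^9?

-30618

General term: C(9,j)·(u)^j·(-3/u^2)^(9-j), with u-exponent 1j − 2(9−j) = 3j − 18.
Set 3j − 18 = -6: j = 4.
C(9,4) = 126; 1^4 = 1; (-3)^5 = -243.
Coefficient = 126 · 1 · (-243) = -30618.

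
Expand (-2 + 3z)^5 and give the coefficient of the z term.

240

The general term is C(5,j)·(-2)^j·(3z)^(5-j); the z^1 term has j = 4.
C(5,4) = 5.
Coefficient = C(5,4) · (-2)^4 · 3^1 = 5 · 16 · 3 = 240.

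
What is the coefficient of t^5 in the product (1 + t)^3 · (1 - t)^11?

88

Coefficient of t^5 = Σ_{j} C(3,j)·1^j·C(11,5-j)·(-1)^(5-j) for j from 0 to 3.
= (-462) + 990 + (-495) + 55 = 88.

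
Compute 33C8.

13884156

C(33,8) = (33·32·31·30·29·28·27·26) / 8! = 559809169920 / 40320 = 13884156.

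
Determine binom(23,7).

245157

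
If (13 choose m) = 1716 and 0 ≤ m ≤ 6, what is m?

C(13,m) increases on 0 ≤ m ≤ 6. C(13,5) = 1287 and C(13,6) = 1716, so m = 6.

6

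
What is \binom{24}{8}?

735471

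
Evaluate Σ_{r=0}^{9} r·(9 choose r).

Differentiating (1+x)^9 and setting x=1: Σ r·C(9,r) = 9·2^8 = 2304.

2304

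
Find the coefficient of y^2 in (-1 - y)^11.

-55

The general term is C(11,j)·(-1)^j·(-y)^(11-j); the y^2 term has j = 9.
C(11,9) = 55.
Coefficient = C(11,9) · (-1)^9 = 55 · (-1) = -55.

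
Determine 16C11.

C(16,11) = C(16,5) by symmetry.
C(16,5) = (16·15·14·13·12) / 5! = 524160 / 120 = 4368.

4368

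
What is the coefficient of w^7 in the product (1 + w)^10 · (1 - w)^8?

-112

Coefficient of w^7 = Σ_{j} C(10,j)·1^j·C(8,7-j)·(-1)^(7-j) for j from 0 to 7.
= (-8) + 280 + (-2520) + 8400 + (-11760) + 7056 + (-1680) + 120 = -112.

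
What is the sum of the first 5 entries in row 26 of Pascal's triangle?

17902

1 + 26 + 325 + 2600 + 14950 = 17902.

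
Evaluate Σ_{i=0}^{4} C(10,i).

386

1 + 10 + 45 + 120 + 210 = 386.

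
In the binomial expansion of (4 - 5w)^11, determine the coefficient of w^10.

429687500

The general term is C(11,j)·(4)^j·(-5w)^(11-j); the w^10 term has j = 1.
C(11,1) = 11.
Coefficient = C(11,1) · 4^1 · (-5)^10 = 11 · 4 · 9765625 = 429687500.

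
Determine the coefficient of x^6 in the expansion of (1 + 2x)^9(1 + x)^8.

142828

Coefficient of x^6 = Σ_{j} C(9,j)·2^j·C(8,6-j)·1^(6-j) for j from 0 to 6.
= 28 + 1008 + 10080 + 37632 + 56448 + 32256 + 5376 = 142828.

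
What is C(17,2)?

136

C(17,2) = (17·16) / 2! = 272 / 2 = 136.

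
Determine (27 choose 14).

20058300

C(27,14) = C(27,13) by symmetry.
C(27,13) = (27·26·25·24·23·22·21·20·19·18·17·16·15) / 13! = 124903451312640000 / 6227020800 = 20058300.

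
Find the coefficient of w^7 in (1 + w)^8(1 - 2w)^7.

Coefficient of w^7 = Σ_{j} C(8,j)·1^j·C(7,7-j)·(-2)^(7-j) for j from 0 to 7.
= (-128) + 3584 + (-18816) + 31360 + (-19600) + 4704 + (-392) + 8 = 720.

720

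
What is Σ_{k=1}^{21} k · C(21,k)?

22020096

Differentiating (1+x)^21 and setting x=1: Σ k·C(21,k) = 21·2^20 = 22020096.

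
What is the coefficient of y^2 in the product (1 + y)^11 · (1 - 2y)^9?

1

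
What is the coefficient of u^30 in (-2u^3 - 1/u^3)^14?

372736

General term: C(14,j)·(-2u^3)^j·(-1/u^3)^(14-j), with u-exponent 3j − 3(14−j) = 6j − 42.
Set 6j − 42 = 30: j = 12.
C(14,12) = 91; (-2)^12 = 4096; (-1)^2 = 1.
Coefficient = 91 · 4096 · 1 = 372736.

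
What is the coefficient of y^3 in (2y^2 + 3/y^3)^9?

General term: C(9,j)·(2y^2)^j·(3/y^3)^(9-j), with y-exponent 2j − 3(9−j) = 5j − 27.
Set 5j − 27 = 3: j = 6.
C(9,6) = 84; 2^6 = 64; 3^3 = 27.
Coefficient = 84 · 64 · 27 = 145152.

145152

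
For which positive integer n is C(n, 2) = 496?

n(n−1)/2 = 496 ⇒ n(n−1) = 992. Since 32·31 = 992, n = 32.

32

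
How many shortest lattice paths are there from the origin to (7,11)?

31824

Each path is a sequence of 18 steps with 7 rights: C(18,7) = 31824.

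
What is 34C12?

C(34,12) = (34·33·32·31·30·29·28·27·26·25·24·23) / 12! = 262662462526464000 / 479001600 = 548354040.

548354040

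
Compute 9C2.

C(9,2) = (9·8) / 2! = 72 / 2 = 36.

36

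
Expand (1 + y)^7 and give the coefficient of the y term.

7

The general term is C(7,j)·(1)^j·(y)^(7-j); the y^1 term has j = 6.
C(7,6) = 7.
Coefficient = C(7,6) = 7.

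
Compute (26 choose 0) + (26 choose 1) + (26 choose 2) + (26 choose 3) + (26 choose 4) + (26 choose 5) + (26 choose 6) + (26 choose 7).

1 + 26 + 325 + 2600 + 14950 + 65780 + 230230 + 657800 = 971712.

971712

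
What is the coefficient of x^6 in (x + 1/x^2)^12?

General term: C(12,j)·(x)^j·(1/x^2)^(12-j), with x-exponent 1j − 2(12−j) = 3j − 24.
Set 3j − 24 = 6: j = 10.
C(12,10) = 66; 1^10 = 1; 1^2 = 1.
Coefficient = 66 · 1 · 1 = 66.

66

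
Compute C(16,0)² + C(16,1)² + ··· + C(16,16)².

By Vandermonde's identity, Σ C(16,j)² = C(32,16) = 601080390.

601080390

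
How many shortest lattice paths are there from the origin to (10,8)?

43758

Each path is a sequence of 18 steps with 10 rights: C(18,10) = 43758.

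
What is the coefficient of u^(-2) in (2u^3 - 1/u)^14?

General term: C(14,j)·(2u^3)^j·(-1/u)^(14-j), with u-exponent 3j − 1(14−j) = 4j − 14.
Set 4j − 14 = -2: j = 3.
C(14,3) = 364; 2^3 = 8; (-1)^11 = -1.
Coefficient = 364 · 8 · (-1) = -2912.

-2912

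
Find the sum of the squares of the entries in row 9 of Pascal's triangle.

By Vandermonde's identity, Σ C(9,r)² = C(18,9) = 48620.

48620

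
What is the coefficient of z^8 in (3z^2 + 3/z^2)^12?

263063295

General term: C(12,j)·(3z^2)^j·(3/z^2)^(12-j), with z-exponent 2j − 2(12−j) = 4j − 24.
Set 4j − 24 = 8: j = 8.
C(12,8) = 495; 3^8 = 6561; 3^4 = 81.
Coefficient = 495 · 6561 · 81 = 263063295.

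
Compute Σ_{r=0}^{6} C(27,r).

397594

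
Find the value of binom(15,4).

1365

C(15,4) = (15·14·13·12) / 4! = 32760 / 24 = 1365.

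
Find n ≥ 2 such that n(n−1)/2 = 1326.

n(n−1)/2 = 1326 ⇒ n(n−1) = 2652. Since 52·51 = 2652, n = 52.

52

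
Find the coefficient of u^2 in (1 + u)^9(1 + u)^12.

(1 + u)^9(1 + u)^12 = (1 + u)^21, so the coefficient of u^2 is C(21,2)·1^2 = 210·1 = 210.

210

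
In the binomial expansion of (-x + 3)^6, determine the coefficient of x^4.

The general term is C(6,j)·(-x)^j·(3)^(6-j); the x^4 term has j = 4.
C(6,4) = 15.
Coefficient = C(6,4) · 3^2 = 15 · 9 = 135.

135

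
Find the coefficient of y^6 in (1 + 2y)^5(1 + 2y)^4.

5376

(1 + 2y)^5(1 + 2y)^4 = (1 + 2y)^9, so the coefficient of y^6 is C(9,6)·2^6 = 84·64 = 5376.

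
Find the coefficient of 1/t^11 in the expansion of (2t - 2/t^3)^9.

General term: C(9,j)·(2t)^j·(-2/t^3)^(9-j), with t-exponent 1j − 3(9−j) = 4j − 27.
Set 4j − 27 = -11: j = 4.
C(9,4) = 126; 2^4 = 16; (-2)^5 = -32.
Coefficient = 126 · 16 · (-32) = -64512.

-64512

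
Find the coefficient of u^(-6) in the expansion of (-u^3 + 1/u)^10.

-10

General term: C(10,j)·(-u^3)^j·(1/u)^(10-j), with u-exponent 3j − 1(10−j) = 4j − 10.
Set 4j − 10 = -6: j = 1.
C(10,1) = 10; (-1)^1 = -1; 1^9 = 1.
Coefficient = 10 · (-1) · 1 = -10.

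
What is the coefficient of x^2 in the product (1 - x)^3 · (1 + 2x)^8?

67

Coefficient of x^2 = Σ_{j} C(3,j)·(-1)^j·C(8,2-j)·2^(2-j) for j from 0 to 2.
= 112 + (-48) + 3 = 67.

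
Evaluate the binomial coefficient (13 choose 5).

1287

C(13,5) = (13·12·11·10·9) / 5! = 154440 / 120 = 1287.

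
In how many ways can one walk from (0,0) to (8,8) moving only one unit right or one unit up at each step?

12870

Each path is a sequence of 16 steps with 8 rights: C(16,8) = 12870.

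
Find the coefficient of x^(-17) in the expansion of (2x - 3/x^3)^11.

-11547360

General term: C(11,j)·(2x)^j·(-3/x^3)^(11-j), with x-exponent 1j − 3(11−j) = 4j − 33.
Set 4j − 33 = -17: j = 4.
C(11,4) = 330; 2^4 = 16; (-3)^7 = -2187.
Coefficient = 330 · 16 · (-2187) = -11547360.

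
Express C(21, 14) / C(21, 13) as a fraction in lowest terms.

C(n,k+1)/C(n,k) = (n−k)/(k+1) = (21−13)/(13+1) = 8/14 = 4/7.

4/7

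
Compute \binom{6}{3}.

C(6,3) = (6·5·4) / 3! = 120 / 6 = 20.

20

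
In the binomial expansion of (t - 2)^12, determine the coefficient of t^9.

-1760

The general term is C(12,j)·(t)^j·(-2)^(12-j); the t^9 term has j = 9.
C(12,9) = 220.
Coefficient = C(12,9) · (-2)^3 = 220 · (-8) = -1760.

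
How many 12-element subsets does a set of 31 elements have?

141120525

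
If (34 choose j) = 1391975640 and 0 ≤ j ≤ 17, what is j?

C(34,j) increases on 0 ≤ j ≤ 17. C(34,13) = 927983760 and C(34,14) = 1391975640, so j = 14.

14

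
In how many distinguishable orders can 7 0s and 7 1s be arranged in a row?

3432

Choose positions for the 0s: C(14,7) = 3432.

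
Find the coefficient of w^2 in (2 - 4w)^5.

1280

The general term is C(5,j)·(2)^j·(-4w)^(5-j); the w^2 term has j = 3.
C(5,3) = 10.
Coefficient = C(5,3) · 2^3 · (-4)^2 = 10 · 8 · 16 = 1280.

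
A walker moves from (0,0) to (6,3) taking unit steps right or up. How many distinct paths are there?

84

Each path is a sequence of 9 steps with 6 rights: C(9,6) = 84.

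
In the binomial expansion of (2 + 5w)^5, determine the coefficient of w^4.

The general term is C(5,j)·(2)^j·(5w)^(5-j); the w^4 term has j = 1.
C(5,1) = 5.
Coefficient = C(5,1) · 2^1 · 5^4 = 5 · 2 · 625 = 6250.

6250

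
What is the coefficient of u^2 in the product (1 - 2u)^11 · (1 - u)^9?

Coefficient of u^2 = Σ_{j} C(11,j)·(-2)^j·C(9,2-j)·(-1)^(2-j) for j from 0 to 2.
= 36 + 198 + 220 = 454.

454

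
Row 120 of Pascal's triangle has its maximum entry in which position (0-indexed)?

C(120,k) is maximized at k = 120/2 = 60.

60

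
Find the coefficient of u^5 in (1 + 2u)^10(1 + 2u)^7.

198016

(1 + 2u)^10(1 + 2u)^7 = (1 + 2u)^17, so the coefficient of u^5 is C(17,5)·2^5 = 6188·32 = 198016.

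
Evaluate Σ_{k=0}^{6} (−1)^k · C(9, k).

28

The partial alternating sum Σ_{k=0}^{6} (−1)^k C(9,k) = (−1)^6 C(8,6) = 28.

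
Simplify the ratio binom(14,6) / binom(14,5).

3/2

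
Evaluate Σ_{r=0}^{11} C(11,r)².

Σ C(11,r)² is the coefficient of x^11 in (1+x)^11(1+x)^11 = (1+x)^22, i.e. C(22,11) = 705432.

705432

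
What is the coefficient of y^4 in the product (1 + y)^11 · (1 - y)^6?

-40

Coefficient of y^4 = Σ_{j} C(11,j)·1^j·C(6,4-j)·(-1)^(4-j) for j from 0 to 4.
= 15 + (-220) + 825 + (-990) + 330 = -40.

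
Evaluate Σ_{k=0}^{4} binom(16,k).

2517

1 + 16 + 120 + 560 + 1820 = 2517.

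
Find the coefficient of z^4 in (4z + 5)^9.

100800000

The general term is C(9,j)·(4z)^j·(5)^(9-j); the z^4 term has j = 4.
C(9,4) = 126.
Coefficient = C(9,4) · 4^4 · 5^5 = 126 · 256 · 3125 = 100800000.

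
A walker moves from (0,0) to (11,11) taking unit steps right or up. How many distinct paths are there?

Each path is a sequence of 22 steps with 11 rights: C(22,11) = 705432.

705432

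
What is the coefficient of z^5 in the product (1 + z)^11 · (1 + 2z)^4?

Coefficient of z^5 = Σ_{j} C(11,j)·1^j·C(4,5-j)·2^(5-j) for j from 1 to 5.
= 176 + 1760 + 3960 + 2640 + 462 = 8998.

8998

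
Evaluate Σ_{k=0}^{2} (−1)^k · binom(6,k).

The partial alternating sum Σ_{k=0}^{2} (−1)^k C(6,k) = (−1)^2 C(5,2) = 10.

10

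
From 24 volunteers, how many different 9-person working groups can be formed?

1307504

This is C(24,9) = 1307504.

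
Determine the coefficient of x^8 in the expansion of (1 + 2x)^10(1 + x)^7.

Coefficient of x^8 = Σ_{j} C(10,j)·2^j·C(7,8-j)·1^(8-j) for j from 1 to 8.
= 20 + 1260 + 20160 + 117600 + 282240 + 282240 + 107520 + 11520 = 822560.

822560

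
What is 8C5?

56

C(8,5) = C(8,3) by symmetry.
C(8,3) = (8·7·6) / 3! = 336 / 6 = 56.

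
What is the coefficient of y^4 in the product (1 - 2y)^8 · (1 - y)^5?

Coefficient of y^4 = Σ_{j} C(8,j)·(-2)^j·C(5,4-j)·(-1)^(4-j) for j from 0 to 4.
= 5 + 160 + 1120 + 2240 + 1120 = 4645.

4645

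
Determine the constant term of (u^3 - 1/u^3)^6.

-20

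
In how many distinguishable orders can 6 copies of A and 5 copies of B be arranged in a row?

462

Choose positions for the A's: C(11,6) = 462.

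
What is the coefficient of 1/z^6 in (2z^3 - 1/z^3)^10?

3360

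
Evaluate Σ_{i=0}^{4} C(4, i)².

70

Σ C(4,i)² is the coefficient of x^4 in (1+x)^4(1+x)^4 = (1+x)^8, i.e. C(8,4) = 70.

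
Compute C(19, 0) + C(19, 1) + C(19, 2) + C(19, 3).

1160

1 + 19 + 171 + 969 = 1160.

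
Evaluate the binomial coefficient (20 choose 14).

C(20,14) = C(20,6) by symmetry.
C(20,6) = (20·19·18·17·16·15) / 6! = 27907200 / 720 = 38760.

38760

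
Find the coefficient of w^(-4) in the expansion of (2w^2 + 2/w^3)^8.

17920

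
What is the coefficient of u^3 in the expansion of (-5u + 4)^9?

The general term is C(9,j)·(-5u)^j·(4)^(9-j); the u^3 term has j = 3.
C(9,3) = 84.
Coefficient = C(9,3) · (-5)^3 · 4^6 = 84 · (-125) · 4096 = -43008000.

-43008000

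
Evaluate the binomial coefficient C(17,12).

6188

C(17,12) = C(17,5) by symmetry.
C(17,5) = (17·16·15·14·13) / 5! = 742560 / 120 = 6188.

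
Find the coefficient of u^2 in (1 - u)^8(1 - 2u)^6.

184

Coefficient of u^2 = Σ_{j} C(8,j)·(-1)^j·C(6,2-j)·(-2)^(2-j) for j from 0 to 2.
= 60 + 96 + 28 = 184.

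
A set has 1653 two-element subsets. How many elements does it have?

58

n(n−1)/2 = 1653 ⇒ n(n−1) = 3306. Since 58·57 = 3306, n = 58.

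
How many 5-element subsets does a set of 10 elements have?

252

C(10,5) = (10·9·8·7·6) / 5! = 30240 / 120 = 252.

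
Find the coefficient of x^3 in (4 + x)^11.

10813440

The general term is C(11,j)·(4)^j·(x)^(11-j); the x^3 term has j = 8.
C(11,8) = 165.
Coefficient = C(11,8) · 4^8 = 165 · 65536 = 10813440.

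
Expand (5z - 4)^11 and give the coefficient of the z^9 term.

1718750000

The general term is C(11,j)·(5z)^j·(-4)^(11-j); the z^9 term has j = 9.
C(11,9) = 55.
Coefficient = C(11,9) · 5^9 · (-4)^2 = 55 · 1953125 · 16 = 1718750000.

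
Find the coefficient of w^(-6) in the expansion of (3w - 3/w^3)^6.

-14580

General term: C(6,j)·(3w)^j·(-3/w^3)^(6-j), with w-exponent 1j − 3(6−j) = 4j − 18.
Set 4j − 18 = -6: j = 3.
C(6,3) = 20; 3^3 = 27; (-3)^3 = -27.
Coefficient = 20 · 27 · (-27) = -14580.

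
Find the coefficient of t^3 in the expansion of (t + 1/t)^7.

21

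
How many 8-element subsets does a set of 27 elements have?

2220075

C(27,8) = (27·26·25·24·23·22·21·20) / 8! = 89513424000 / 40320 = 2220075.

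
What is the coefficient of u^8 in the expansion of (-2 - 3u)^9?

The general term is C(9,j)·(-2)^j·(-3u)^(9-j); the u^8 term has j = 1.
C(9,1) = 9.
Coefficient = C(9,1) · (-2)^1 · (-3)^8 = 9 · (-2) · 6561 = -118098.

-118098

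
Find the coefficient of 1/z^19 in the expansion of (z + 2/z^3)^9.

4608

General term: C(9,j)·(z)^j·(2/z^3)^(9-j), with z-exponent 1j − 3(9−j) = 4j − 27.
Set 4j − 27 = -19: j = 2.
C(9,2) = 36; 1^2 = 1; 2^7 = 128.
Coefficient = 36 · 1 · 128 = 4608.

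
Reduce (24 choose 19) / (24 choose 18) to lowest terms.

6/19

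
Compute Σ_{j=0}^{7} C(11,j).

1816

1 + 11 + 55 + 165 + 330 + 462 + 462 + 330 = 1816.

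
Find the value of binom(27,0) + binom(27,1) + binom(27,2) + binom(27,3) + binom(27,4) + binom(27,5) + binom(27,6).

397594

1 + 27 + 351 + 2925 + 17550 + 80730 + 296010 = 397594.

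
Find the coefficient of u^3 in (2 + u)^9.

The general term is C(9,j)·(2)^j·(u)^(9-j); the u^3 term has j = 6.
C(9,6) = 84.
Coefficient = C(9,6) · 2^6 = 84 · 64 = 5376.

5376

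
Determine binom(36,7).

8347680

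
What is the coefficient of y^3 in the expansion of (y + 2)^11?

42240

The general term is C(11,j)·(y)^j·(2)^(11-j); the y^3 term has j = 3.
C(11,3) = 165.
Coefficient = C(11,3) · 2^8 = 165 · 256 = 42240.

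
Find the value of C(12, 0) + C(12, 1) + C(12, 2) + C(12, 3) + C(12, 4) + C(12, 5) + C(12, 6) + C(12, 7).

1 + 12 + 66 + 220 + 495 + 792 + 924 + 792 = 3302.

3302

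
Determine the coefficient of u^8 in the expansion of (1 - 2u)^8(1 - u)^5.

47264

Coefficient of u^8 = Σ_{j} C(8,j)·(-2)^j·C(5,8-j)·(-1)^(8-j) for j from 3 to 8.
= 448 + 5600 + 17920 + 17920 + 5120 + 256 = 47264.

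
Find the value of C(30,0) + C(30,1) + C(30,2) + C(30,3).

1 + 30 + 435 + 4060 = 4526.

4526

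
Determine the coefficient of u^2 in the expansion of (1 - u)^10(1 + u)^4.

11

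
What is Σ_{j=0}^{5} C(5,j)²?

252

By Vandermonde's identity, Σ C(5,j)² = C(10,5) = 252.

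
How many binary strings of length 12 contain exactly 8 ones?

495

Choose the 8 positions: C(12,8) = 495.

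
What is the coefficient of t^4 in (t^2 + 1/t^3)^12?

495

General term: C(12,j)·(t^2)^j·(1/t^3)^(12-j), with t-exponent 2j − 3(12−j) = 5j − 36.
Set 5j − 36 = 4: j = 8.
C(12,8) = 495; 1^8 = 1; 1^4 = 1.
Coefficient = 495 · 1 · 1 = 495.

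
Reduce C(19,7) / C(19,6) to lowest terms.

13/7

C(n,k+1)/C(n,k) = (n−k)/(k+1) = (19−6)/(6+1) = 13/7.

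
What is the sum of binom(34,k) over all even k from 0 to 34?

8589934592

Even-k terms of row 34 sum to 2^33 = 8589934592.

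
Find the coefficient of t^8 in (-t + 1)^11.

165

The general term is C(11,j)·(-t)^j·(1)^(11-j); the t^8 term has j = 8.
C(11,8) = 165.
Coefficient = C(11,8) = 165.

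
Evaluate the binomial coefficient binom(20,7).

C(20,7) = (20·19·18·17·16·15·14) / 7! = 390700800 / 5040 = 77520.

77520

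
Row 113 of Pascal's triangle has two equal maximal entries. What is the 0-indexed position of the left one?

For odd n = 113, C(113,r) peaks at r = (n−1)/2 and (n+1)/2; the lesser is 56.

56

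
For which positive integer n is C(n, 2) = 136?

n(n−1)/2 = 136 ⇒ n(n−1) = 272. Since 17·16 = 272, n = 17.

17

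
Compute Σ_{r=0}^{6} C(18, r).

31180

1 + 18 + 153 + 816 + 3060 + 8568 + 18564 = 31180.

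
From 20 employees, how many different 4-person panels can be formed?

4845

This is C(20,4) = 4845.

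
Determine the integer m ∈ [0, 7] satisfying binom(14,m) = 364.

3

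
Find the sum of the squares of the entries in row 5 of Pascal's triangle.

252

By Vandermonde's identity, Σ C(5,j)² = C(10,5) = 252.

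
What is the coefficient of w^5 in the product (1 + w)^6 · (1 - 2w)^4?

Coefficient of w^5 = Σ_{j} C(6,j)·1^j·C(4,5-j)·(-2)^(5-j) for j from 1 to 5.
= 96 + (-480) + 480 + (-120) + 6 = -18.

-18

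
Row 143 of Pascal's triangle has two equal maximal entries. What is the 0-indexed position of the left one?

For odd n = 143, C(143,i) peaks at i = (n−1)/2 and (n+1)/2; the smaller is 71.

71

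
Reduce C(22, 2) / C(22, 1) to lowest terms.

C(n,k+1)/C(n,k) = (n−k)/(k+1) = (22−1)/(1+1) = 21/2.

21/2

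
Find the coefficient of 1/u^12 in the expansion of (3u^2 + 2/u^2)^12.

3041280

General term: C(12,j)·(3u^2)^j·(2/u^2)^(12-j), with u-exponent 2j − 2(12−j) = 4j − 24.
Set 4j − 24 = -12: j = 3.
C(12,3) = 220; 3^3 = 27; 2^9 = 512.
Coefficient = 220 · 27 · 512 = 3041280.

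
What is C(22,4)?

7315

C(22,4) = (22·21·20·19) / 4! = 175560 / 24 = 7315.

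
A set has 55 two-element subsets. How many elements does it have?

11

n(n−1)/2 = 55 ⇒ n(n−1) = 110. Since 11·10 = 110, n = 11.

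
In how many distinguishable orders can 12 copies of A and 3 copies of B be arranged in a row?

Choose positions for the A's: C(15,12) = 455.

455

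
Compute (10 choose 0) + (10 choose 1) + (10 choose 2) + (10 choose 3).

1 + 10 + 45 + 120 = 176.

176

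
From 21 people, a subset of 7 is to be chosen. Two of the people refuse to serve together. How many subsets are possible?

104652

All 7-subsets: C(21,7) = 116280. Those containing both fixed elements: C(19,5) = 11628.
116280 − 11628 = 104652.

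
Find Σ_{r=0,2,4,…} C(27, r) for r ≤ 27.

Even-r terms of row 27 sum to 2^26 = 67108864.

67108864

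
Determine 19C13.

C(19,13) = C(19,6) by symmetry.
C(19,6) = (19·18·17·16·15·14) / 6! = 19535040 / 720 = 27132.

27132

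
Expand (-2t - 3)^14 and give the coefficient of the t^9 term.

249080832

The general term is C(14,j)·(-2t)^j·(-3)^(14-j); the t^9 term has j = 9.
C(14,9) = 2002.
Coefficient = C(14,9) · (-2)^9 · (-3)^5 = 2002 · (-512) · (-243) = 249080832.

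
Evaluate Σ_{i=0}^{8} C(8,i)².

12870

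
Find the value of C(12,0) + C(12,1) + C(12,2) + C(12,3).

1 + 12 + 66 + 220 = 299.

299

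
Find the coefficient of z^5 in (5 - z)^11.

-7218750

The general term is C(11,j)·(5)^j·(-z)^(11-j); the z^5 term has j = 6.
C(11,6) = 462.
Coefficient = C(11,6) · 5^6 · (-1)^5 = 462 · 15625 · (-1) = -7218750.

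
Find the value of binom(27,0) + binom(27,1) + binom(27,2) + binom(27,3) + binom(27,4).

20854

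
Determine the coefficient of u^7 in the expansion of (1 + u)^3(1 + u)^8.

330

(1 + u)^3(1 + u)^8 = (1 + u)^11, so the coefficient of u^7 is C(11,7)·1^7 = 330·1 = 330.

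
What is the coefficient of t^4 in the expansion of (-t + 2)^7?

280

The general term is C(7,j)·(-t)^j·(2)^(7-j); the t^4 term has j = 4.
C(7,4) = 35.
Coefficient = C(7,4) · 2^3 = 35 · 8 = 280.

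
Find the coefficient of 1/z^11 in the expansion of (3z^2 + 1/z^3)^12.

192456

General term: C(12,j)·(3z^2)^j·(1/z^3)^(12-j), with z-exponent 2j − 3(12−j) = 5j − 36.
Set 5j − 36 = -11: j = 5.
C(12,5) = 792; 3^5 = 243; 1^7 = 1.
Coefficient = 792 · 243 · 1 = 192456.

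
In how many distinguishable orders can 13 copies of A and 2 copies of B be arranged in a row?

Choose positions for the A's: C(15,13) = 105.

105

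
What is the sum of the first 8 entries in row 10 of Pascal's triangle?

968

1 + 10 + 45 + 120 + 210 + 252 + 210 + 120 = 968.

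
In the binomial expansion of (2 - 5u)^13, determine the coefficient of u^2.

3993600

The general term is C(13,j)·(2)^j·(-5u)^(13-j); the u^2 term has j = 11.
C(13,11) = 78.
Coefficient = C(13,11) · 2^11 · (-5)^2 = 78 · 2048 · 25 = 3993600.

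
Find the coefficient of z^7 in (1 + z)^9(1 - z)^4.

36

Coefficient of z^7 = Σ_{j} C(9,j)·1^j·C(4,7-j)·(-1)^(7-j) for j from 3 to 7.
= 84 + (-504) + 756 + (-336) + 36 = 36.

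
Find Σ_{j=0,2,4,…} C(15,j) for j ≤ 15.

Even-j terms of row 15 sum to 2^14 = 16384.

16384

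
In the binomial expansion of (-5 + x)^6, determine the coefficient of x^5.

The general term is C(6,j)·(-5)^j·(x)^(6-j); the x^5 term has j = 1.
C(6,1) = 6.
Coefficient = C(6,1) · (-5)^1 = 6 · (-5) = -30.

-30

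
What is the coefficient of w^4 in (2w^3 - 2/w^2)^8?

17920

General term: C(8,j)·(2w^3)^j·(-2/w^2)^(8-j), with w-exponent 3j − 2(8−j) = 5j − 16.
Set 5j − 16 = 4: j = 4.
C(8,4) = 70; 2^4 = 16; (-2)^4 = 16.
Coefficient = 70 · 16 · 16 = 17920.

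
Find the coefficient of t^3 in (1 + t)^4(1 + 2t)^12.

2964

Coefficient of t^3 = Σ_{j} C(4,j)·1^j·C(12,3-j)·2^(3-j) for j from 0 to 3.
= 1760 + 1056 + 144 + 4 = 2964.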